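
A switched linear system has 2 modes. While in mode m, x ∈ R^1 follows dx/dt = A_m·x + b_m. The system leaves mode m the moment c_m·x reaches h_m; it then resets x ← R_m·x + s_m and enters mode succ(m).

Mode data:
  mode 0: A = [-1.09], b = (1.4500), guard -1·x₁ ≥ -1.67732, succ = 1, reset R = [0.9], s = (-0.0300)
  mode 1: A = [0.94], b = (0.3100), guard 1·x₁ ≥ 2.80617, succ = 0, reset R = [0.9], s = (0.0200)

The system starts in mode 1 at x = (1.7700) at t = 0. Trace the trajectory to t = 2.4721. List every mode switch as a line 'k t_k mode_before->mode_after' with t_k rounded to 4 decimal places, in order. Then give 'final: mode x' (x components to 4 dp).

1 0.4267 1->0
2 1.5765 0->1
3 2.1615 1->0
final: 0 2.1966

Mode 1: guard c·x = 2.8062 hit at Δt = 0.4267 (t = 0.4267), x⁻ = (2.8062) → reset → x⁺ = (2.5456), jump to mode 0
Mode 0: guard c·x = -1.6773 hit at Δt = 1.1498 (t = 1.5765), x⁻ = (1.6773) → reset → x⁺ = (1.4796), jump to mode 1
Mode 1: guard c·x = 2.8062 hit at Δt = 0.5851 (t = 2.1615), x⁻ = (2.8062) → reset → x⁺ = (2.5456), jump to mode 0
Mode 0: flow for 0.3106 to horizon, guard not reached → x = (2.1966)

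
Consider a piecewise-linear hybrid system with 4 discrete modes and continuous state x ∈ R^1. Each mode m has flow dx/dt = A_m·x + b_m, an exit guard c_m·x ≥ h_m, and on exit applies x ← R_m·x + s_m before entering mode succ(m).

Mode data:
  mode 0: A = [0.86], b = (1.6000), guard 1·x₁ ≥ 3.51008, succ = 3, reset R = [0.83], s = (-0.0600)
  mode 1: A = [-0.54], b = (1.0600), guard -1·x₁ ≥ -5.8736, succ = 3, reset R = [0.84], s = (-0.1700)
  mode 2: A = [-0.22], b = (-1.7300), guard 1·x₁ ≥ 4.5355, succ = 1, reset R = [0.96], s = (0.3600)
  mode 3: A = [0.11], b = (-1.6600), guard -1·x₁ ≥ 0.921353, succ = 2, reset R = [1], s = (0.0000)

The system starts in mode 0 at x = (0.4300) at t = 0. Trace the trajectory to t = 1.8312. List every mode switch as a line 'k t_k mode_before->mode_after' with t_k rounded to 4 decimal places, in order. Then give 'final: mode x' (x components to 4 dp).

1 0.9909 0->3
final: 3 1.6683

Mode 0: guard c·x = 3.5101 hit at Δt = 0.9909 (t = 0.9909), x⁻ = (3.5101) → reset → x⁺ = (2.8534), jump to mode 3
Mode 3: flow for 0.8403 to horizon, guard not reached → x = (1.6683)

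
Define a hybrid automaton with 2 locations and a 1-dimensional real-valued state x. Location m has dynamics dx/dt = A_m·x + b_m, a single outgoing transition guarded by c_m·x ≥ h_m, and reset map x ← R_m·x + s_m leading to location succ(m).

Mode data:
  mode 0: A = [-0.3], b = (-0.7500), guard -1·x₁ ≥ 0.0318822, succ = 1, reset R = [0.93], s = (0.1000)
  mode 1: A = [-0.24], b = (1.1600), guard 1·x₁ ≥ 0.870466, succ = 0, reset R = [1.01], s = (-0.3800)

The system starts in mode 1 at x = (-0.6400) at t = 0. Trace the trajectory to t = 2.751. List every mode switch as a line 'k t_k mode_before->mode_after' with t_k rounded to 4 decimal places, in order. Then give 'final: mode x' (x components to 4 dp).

1 1.3455 1->0
2 1.9951 0->1
final: 1 0.8606

Mode 1: guard c·x = 0.8705 hit at Δt = 1.3455 (t = 1.3455), x⁻ = (0.8705) → reset → x⁺ = (0.4992), jump to mode 0
Mode 0: guard c·x = 0.0319 hit at Δt = 0.6496 (t = 1.9951), x⁻ = (-0.0319) → reset → x⁺ = (0.0703), jump to mode 1
Mode 1: flow for 0.7559 to horizon, guard not reached → x = (0.8606)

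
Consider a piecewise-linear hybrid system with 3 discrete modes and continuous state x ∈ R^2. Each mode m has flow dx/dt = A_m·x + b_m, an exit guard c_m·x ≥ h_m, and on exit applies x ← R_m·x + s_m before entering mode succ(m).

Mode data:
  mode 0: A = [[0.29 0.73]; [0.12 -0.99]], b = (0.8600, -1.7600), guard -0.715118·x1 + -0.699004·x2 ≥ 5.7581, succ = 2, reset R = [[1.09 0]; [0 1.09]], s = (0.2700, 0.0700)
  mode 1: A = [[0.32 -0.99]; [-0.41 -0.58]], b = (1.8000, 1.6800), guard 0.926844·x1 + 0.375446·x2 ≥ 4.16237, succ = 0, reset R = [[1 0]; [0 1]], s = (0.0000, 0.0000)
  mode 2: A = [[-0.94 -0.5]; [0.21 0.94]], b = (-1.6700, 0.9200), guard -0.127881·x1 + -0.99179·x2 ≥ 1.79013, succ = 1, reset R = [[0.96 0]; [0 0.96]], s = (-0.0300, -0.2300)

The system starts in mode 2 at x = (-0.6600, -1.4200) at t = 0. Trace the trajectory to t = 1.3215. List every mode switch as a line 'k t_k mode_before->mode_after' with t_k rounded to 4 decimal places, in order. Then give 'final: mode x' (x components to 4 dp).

Mode 2: guard c·x = 1.7901 hit at Δt = 0.4169 (t = 0.4169), x⁻ = (-0.7524, -1.7079) → reset → x⁺ = (-0.7523, -1.8696), jump to mode 1
Mode 1: flow for 0.9046 to horizon, guard not reached → x = (1.8041, -0.1268)

1 0.4169 2->1
final: 1 1.8041 -0.1268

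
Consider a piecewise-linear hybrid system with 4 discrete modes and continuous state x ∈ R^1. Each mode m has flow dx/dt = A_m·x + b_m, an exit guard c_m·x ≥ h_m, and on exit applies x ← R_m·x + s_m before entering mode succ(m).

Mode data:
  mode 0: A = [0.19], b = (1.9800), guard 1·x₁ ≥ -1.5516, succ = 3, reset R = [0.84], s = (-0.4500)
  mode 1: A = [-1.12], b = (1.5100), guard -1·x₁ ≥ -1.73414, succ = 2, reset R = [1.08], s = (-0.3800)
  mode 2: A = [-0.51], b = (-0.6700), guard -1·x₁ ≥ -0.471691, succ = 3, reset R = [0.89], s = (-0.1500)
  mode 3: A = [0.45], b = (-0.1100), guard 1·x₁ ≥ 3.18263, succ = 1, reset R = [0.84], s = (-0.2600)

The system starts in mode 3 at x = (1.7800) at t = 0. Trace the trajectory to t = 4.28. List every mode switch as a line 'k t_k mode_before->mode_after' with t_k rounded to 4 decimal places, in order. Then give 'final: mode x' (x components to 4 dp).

1 1.4420 3->1
2 2.3485 1->2
3 3.2354 2->3
final: 3 0.2850

Mode 3: guard c·x = 3.1826 hit at Δt = 1.4420 (t = 1.4420), x⁻ = (3.1826) → reset → x⁺ = (2.4134), jump to mode 1
Mode 1: guard c·x = -1.7341 hit at Δt = 0.9065 (t = 2.3485), x⁻ = (1.7341) → reset → x⁺ = (1.4929), jump to mode 2
Mode 2: guard c·x = -0.4717 hit at Δt = 0.8869 (t = 3.2354), x⁻ = (0.4717) → reset → x⁺ = (0.2698), jump to mode 3
Mode 3: flow for 1.0446 to horizon, guard not reached → x = (0.2850)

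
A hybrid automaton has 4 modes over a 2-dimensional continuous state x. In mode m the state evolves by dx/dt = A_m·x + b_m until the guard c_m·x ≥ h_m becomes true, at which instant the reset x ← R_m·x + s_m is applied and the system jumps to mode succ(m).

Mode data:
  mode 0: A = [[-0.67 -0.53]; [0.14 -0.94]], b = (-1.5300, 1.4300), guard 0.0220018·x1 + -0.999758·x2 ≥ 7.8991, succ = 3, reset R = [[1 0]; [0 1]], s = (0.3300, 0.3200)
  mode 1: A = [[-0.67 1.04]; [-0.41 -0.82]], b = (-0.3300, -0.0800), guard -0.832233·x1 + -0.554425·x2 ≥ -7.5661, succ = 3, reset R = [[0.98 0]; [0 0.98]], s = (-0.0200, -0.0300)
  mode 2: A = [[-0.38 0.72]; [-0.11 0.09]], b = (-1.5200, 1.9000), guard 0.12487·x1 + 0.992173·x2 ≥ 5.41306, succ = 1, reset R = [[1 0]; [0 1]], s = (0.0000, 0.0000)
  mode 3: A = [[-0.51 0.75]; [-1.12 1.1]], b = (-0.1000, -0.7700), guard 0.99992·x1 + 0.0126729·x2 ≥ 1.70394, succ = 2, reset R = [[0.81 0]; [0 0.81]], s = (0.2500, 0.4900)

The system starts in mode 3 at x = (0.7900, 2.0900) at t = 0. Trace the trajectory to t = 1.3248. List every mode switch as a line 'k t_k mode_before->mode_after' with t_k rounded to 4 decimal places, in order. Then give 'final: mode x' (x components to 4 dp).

1 0.8940 3->2
final: 2 1.5835 3.3004

Mode 3: guard c·x = 1.7039 hit at Δt = 0.8940 (t = 0.8940), x⁻ = (1.6735, 2.4138) → reset → x⁺ = (1.6055, 2.4452), jump to mode 2
Mode 2: flow for 0.4308 to horizon, guard not reached → x = (1.5835, 3.3004)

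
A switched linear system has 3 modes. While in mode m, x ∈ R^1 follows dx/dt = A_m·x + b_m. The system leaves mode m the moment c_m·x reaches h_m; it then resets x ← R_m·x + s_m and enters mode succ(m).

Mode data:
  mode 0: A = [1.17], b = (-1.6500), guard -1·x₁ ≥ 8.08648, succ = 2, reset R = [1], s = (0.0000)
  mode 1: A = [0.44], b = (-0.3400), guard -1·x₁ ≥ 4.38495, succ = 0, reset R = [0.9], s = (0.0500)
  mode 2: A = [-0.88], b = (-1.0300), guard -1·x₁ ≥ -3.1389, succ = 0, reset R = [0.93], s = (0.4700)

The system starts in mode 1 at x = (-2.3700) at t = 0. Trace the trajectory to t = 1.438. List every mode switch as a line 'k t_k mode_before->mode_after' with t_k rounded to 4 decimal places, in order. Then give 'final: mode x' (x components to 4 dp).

1 1.1259 1->0
final: 0 -6.2353

Mode 1: guard c·x = 4.3849 hit at Δt = 1.1259 (t = 1.1259), x⁻ = (-4.3849) → reset → x⁺ = (-3.8965), jump to mode 0
Mode 0: flow for 0.3121 to horizon, guard not reached → x = (-6.2353)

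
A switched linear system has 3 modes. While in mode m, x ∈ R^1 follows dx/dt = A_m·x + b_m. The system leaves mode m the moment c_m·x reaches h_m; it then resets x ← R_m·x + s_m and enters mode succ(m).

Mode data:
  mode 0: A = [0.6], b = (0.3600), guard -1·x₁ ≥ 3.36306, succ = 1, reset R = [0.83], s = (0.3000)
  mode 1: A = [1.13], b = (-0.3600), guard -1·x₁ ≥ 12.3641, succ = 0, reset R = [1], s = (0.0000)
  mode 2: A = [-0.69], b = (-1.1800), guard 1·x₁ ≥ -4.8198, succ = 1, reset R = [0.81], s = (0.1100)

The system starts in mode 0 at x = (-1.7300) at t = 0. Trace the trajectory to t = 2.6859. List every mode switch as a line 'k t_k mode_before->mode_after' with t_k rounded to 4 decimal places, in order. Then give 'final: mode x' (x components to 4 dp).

Mode 0: guard c·x = 3.3631 hit at Δt = 1.4902 (t = 1.4902), x⁻ = (-3.3631) → reset → x⁺ = (-2.4913), jump to mode 1
Mode 1: flow for 1.1957 to horizon, guard not reached → x = (-10.5328)

1 1.4902 0->1
final: 1 -10.5328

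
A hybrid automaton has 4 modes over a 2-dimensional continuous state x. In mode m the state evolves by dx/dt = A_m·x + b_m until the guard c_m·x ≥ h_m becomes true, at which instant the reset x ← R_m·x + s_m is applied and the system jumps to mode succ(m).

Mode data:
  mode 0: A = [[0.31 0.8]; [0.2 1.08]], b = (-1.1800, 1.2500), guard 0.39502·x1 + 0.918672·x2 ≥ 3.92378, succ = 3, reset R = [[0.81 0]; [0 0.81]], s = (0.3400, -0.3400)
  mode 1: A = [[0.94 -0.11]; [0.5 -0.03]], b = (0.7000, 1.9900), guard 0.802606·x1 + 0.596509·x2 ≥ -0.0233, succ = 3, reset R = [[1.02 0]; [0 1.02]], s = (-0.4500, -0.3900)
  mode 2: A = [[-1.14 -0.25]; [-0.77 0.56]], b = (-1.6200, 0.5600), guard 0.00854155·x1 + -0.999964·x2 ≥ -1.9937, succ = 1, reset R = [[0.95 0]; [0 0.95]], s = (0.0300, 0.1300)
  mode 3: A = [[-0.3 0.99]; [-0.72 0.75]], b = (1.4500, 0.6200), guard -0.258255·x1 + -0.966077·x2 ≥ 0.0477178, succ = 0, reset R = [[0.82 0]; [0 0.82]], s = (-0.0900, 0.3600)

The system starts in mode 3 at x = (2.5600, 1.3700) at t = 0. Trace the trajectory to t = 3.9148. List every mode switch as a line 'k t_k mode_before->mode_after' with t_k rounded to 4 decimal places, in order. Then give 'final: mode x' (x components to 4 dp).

1 1.5466 3->0
2 2.7754 0->3
final: 3 4.8532 0.1809

Mode 3: guard c·x = 0.0477 hit at Δt = 1.5466 (t = 1.5466), x⁻ = (3.9088, -1.0943) → reset → x⁺ = (3.1152, -0.5373), jump to mode 0
Mode 0: guard c·x = 3.9238 hit at Δt = 1.2288 (t = 2.7754), x⁻ = (3.5643, 2.7385) → reset → x⁺ = (3.2271, 1.8782), jump to mode 3
Mode 3: flow for 1.1394 to horizon, guard not reached → x = (4.8532, 0.1809)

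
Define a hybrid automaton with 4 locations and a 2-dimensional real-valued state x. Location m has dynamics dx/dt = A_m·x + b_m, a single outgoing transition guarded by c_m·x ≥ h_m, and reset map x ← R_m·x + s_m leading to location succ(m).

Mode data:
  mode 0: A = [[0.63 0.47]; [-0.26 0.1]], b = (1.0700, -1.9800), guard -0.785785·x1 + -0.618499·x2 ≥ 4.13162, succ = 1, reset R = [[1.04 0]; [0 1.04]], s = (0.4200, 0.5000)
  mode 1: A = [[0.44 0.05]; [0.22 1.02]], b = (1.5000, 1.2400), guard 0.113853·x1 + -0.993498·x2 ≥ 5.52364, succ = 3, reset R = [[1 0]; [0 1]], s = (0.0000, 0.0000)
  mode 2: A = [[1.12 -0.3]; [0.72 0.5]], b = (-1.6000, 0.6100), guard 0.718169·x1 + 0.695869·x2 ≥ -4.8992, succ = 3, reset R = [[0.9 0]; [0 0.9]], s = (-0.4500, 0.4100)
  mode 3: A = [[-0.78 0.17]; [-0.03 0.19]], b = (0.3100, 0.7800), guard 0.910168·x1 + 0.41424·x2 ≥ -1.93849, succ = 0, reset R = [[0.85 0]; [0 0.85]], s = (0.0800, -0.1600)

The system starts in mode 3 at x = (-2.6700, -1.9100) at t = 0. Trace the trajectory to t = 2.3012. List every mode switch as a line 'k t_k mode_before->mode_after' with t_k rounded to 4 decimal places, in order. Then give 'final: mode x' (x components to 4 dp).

Mode 3: guard c·x = -1.9385 hit at Δt = 0.7777 (t = 0.7777), x⁻ = (-1.4427, -1.5098) → reset → x⁺ = (-1.1463, -1.4433), jump to mode 0
Mode 0: guard c·x = 4.1316 hit at Δt = 1.1634 (t = 1.9411), x⁻ = (-2.4677, -3.5449) → reset → x⁺ = (-2.1464, -3.1867), jump to mode 1
Mode 1: flow for 0.3601 to horizon, guard not reached → x = (-2.0014, -4.2605)

1 0.7777 3->0
2 1.9411 0->1
final: 1 -2.0014 -4.2605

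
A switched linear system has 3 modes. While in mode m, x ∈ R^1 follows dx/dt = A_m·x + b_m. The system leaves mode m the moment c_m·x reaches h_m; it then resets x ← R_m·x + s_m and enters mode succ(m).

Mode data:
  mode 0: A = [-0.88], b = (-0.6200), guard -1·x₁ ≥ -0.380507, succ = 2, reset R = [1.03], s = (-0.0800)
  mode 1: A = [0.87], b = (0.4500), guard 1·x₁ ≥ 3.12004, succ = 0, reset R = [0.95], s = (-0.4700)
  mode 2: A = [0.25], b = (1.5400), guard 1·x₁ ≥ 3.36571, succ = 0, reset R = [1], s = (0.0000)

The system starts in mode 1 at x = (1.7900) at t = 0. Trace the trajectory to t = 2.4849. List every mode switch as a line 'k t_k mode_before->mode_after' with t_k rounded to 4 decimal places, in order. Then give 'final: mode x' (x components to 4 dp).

1 0.5232 1->0
2 1.7517 0->2
final: 2 1.6139

Mode 1: guard c·x = 3.1200 hit at Δt = 0.5232 (t = 0.5232), x⁻ = (3.1200) → reset → x⁺ = (2.4940), jump to mode 0
Mode 0: guard c·x = -0.3805 hit at Δt = 1.2285 (t = 1.7517), x⁻ = (0.3805) → reset → x⁺ = (0.3119), jump to mode 2
Mode 2: flow for 0.7332 to horizon, guard not reached → x = (1.6139)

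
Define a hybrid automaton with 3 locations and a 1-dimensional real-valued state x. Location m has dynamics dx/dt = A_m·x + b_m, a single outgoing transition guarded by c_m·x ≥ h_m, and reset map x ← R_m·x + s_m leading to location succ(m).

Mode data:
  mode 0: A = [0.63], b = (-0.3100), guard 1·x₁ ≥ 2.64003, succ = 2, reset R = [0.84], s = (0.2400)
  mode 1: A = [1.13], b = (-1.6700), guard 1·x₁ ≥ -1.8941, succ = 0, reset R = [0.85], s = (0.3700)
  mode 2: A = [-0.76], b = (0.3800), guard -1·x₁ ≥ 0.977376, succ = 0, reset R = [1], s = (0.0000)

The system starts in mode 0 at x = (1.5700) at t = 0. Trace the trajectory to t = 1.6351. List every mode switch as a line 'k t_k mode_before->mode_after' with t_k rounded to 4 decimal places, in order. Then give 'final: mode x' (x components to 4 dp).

Mode 0: guard c·x = 2.6400 hit at Δt = 1.0944 (t = 1.0944), x⁻ = (2.6400) → reset → x⁺ = (2.4576), jump to mode 2
Mode 2: flow for 0.5407 to horizon, guard not reached → x = (1.7980)

1 1.0944 0->2
final: 2 1.7980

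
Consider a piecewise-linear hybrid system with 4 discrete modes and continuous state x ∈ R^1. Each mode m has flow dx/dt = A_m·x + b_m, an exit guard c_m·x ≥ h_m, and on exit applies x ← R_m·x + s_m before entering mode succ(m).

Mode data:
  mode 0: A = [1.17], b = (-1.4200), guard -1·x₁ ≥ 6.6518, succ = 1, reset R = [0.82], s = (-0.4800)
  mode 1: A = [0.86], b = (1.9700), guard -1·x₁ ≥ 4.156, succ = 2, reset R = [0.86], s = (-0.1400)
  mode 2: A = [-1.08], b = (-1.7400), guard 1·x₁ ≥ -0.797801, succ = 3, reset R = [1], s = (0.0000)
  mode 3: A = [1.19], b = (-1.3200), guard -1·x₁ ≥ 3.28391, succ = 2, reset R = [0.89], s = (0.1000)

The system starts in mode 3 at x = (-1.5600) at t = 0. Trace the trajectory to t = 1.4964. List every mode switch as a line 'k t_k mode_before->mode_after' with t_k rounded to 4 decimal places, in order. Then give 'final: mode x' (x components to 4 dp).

Mode 3: guard c·x = 3.2839 hit at Δt = 0.4187 (t = 0.4187), x⁻ = (-3.2839) → reset → x⁺ = (-2.8227), jump to mode 2
Mode 2: flow for 1.0777 to horizon, guard not reached → x = (-1.9894)

1 0.4187 3->2
final: 2 -1.9894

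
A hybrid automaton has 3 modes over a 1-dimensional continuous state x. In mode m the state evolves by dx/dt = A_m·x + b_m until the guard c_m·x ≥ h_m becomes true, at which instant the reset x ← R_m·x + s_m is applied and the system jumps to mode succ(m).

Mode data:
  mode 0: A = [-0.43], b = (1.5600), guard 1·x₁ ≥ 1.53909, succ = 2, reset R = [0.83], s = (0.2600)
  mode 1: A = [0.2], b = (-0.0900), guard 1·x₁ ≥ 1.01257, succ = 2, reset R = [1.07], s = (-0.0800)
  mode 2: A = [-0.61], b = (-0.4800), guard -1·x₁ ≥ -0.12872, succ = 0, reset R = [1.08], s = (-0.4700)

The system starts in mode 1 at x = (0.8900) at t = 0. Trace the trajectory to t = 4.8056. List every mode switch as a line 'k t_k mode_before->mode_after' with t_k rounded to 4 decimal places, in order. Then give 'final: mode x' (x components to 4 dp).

1 1.2287 1->2
2 2.3280 2->0
3 3.8149 0->2
final: 2 0.4832

Mode 1: guard c·x = 1.0126 hit at Δt = 1.2287 (t = 1.2287), x⁻ = (1.0126) → reset → x⁺ = (1.0034), jump to mode 2
Mode 2: guard c·x = -0.1287 hit at Δt = 1.0993 (t = 2.3280), x⁻ = (0.1287) → reset → x⁺ = (-0.3310), jump to mode 0
Mode 0: guard c·x = 1.5391 hit at Δt = 1.4869 (t = 3.8149), x⁻ = (1.5391) → reset → x⁺ = (1.5374), jump to mode 2
Mode 2: flow for 0.9907 to horizon, guard not reached → x = (0.4832)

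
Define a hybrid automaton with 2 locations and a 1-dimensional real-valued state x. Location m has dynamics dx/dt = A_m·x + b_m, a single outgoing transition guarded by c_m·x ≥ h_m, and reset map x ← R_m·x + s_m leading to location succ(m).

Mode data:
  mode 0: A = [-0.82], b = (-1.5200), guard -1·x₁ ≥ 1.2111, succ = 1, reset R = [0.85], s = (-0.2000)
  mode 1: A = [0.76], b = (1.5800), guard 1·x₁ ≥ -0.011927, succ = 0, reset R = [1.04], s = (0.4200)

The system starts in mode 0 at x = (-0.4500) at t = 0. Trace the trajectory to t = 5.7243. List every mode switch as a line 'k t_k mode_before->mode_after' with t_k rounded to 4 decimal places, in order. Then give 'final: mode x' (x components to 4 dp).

1 0.9529 0->1
2 2.1229 1->0
3 3.6573 0->1
4 4.8273 1->0
final: 0 -0.7699

Mode 0: guard c·x = 1.2111 hit at Δt = 0.9529 (t = 0.9529), x⁻ = (-1.2111) → reset → x⁺ = (-1.2294), jump to mode 1
Mode 1: guard c·x = -0.0119 hit at Δt = 1.1700 (t = 2.1229), x⁻ = (-0.0119) → reset → x⁺ = (0.4076), jump to mode 0
Mode 0: guard c·x = 1.2111 hit at Δt = 1.5344 (t = 3.6573), x⁻ = (-1.2111) → reset → x⁺ = (-1.2294), jump to mode 1
Mode 1: guard c·x = -0.0119 hit at Δt = 1.1700 (t = 4.8273), x⁻ = (-0.0119) → reset → x⁺ = (0.4076), jump to mode 0
Mode 0: flow for 0.8970 to horizon, guard not reached → x = (-0.7699)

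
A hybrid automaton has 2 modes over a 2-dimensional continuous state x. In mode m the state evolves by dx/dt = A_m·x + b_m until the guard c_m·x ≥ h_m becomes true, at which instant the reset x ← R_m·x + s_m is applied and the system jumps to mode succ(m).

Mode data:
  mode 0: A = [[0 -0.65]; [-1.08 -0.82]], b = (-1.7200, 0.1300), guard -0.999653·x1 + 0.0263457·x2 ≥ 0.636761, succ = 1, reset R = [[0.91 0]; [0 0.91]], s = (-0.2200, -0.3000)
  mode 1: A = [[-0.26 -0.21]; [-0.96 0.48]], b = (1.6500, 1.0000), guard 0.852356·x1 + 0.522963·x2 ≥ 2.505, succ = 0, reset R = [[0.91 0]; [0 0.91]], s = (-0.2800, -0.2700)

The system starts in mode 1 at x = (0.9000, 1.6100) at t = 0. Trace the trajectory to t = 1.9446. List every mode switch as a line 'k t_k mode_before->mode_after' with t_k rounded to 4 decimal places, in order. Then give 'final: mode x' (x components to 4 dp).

Mode 1: guard c·x = 2.5050 hit at Δt = 0.7853 (t = 0.7853), x⁻ = (1.6198, 2.1499) → reset → x⁺ = (1.1940, 1.6864), jump to mode 0
Mode 0: guard c·x = 0.6368 hit at Δt = 0.7360 (t = 1.5213), x⁻ = (-0.6135, 0.8926) → reset → x⁺ = (-0.7782, 0.5122), jump to mode 1
Mode 1: flow for 0.4233 to horizon, guard not reached → x = (-0.1133, 1.2976)

1 0.7853 1->0
2 1.5213 0->1
final: 1 -0.1133 1.2976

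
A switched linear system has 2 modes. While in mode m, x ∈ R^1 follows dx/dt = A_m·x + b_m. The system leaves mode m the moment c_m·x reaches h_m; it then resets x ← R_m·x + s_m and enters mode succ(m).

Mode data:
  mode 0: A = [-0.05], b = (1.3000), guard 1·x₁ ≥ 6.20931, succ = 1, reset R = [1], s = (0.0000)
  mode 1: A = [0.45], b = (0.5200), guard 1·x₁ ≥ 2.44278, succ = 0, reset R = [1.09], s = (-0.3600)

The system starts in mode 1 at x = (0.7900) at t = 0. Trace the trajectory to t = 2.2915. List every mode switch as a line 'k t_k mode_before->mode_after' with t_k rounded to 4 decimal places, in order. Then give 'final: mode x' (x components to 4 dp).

1 1.3665 1->0
final: 0 3.3737

Mode 1: guard c·x = 2.4428 hit at Δt = 1.3665 (t = 1.3665), x⁻ = (2.4428) → reset → x⁺ = (2.3026), jump to mode 0
Mode 0: flow for 0.9250 to horizon, guard not reached → x = (3.3737)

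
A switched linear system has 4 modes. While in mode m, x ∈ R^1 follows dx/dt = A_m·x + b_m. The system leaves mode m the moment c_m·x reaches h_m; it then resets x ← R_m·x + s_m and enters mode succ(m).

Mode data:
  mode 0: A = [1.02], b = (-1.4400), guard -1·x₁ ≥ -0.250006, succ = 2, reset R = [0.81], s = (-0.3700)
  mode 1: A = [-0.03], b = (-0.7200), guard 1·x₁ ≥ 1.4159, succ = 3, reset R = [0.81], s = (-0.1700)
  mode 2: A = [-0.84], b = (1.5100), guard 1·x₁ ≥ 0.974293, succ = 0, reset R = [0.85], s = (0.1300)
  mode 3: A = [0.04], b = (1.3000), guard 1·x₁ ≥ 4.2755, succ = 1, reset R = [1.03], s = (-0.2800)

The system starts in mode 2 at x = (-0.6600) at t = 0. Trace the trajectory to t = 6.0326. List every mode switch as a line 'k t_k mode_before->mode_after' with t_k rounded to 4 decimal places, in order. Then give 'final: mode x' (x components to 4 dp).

1 1.3019 2->0
2 2.2239 0->2
3 3.2596 2->0
4 4.1816 0->2
5 5.2172 2->0
final: 0 0.3697

Mode 2: guard c·x = 0.9743 hit at Δt = 1.3019 (t = 1.3019), x⁻ = (0.9743) → reset → x⁺ = (0.9581), jump to mode 0
Mode 0: guard c·x = -0.2500 hit at Δt = 0.9220 (t = 2.2239), x⁻ = (0.2500) → reset → x⁺ = (-0.1675), jump to mode 2
Mode 2: guard c·x = 0.9743 hit at Δt = 1.0357 (t = 3.2596), x⁻ = (0.9743) → reset → x⁺ = (0.9581), jump to mode 0
Mode 0: guard c·x = -0.2500 hit at Δt = 0.9220 (t = 4.1816), x⁻ = (0.2500) → reset → x⁺ = (-0.1675), jump to mode 2
Mode 2: guard c·x = 0.9743 hit at Δt = 1.0357 (t = 5.2172), x⁻ = (0.9743) → reset → x⁺ = (0.9581), jump to mode 0
Mode 0: flow for 0.8154 to horizon, guard not reached → x = (0.3697)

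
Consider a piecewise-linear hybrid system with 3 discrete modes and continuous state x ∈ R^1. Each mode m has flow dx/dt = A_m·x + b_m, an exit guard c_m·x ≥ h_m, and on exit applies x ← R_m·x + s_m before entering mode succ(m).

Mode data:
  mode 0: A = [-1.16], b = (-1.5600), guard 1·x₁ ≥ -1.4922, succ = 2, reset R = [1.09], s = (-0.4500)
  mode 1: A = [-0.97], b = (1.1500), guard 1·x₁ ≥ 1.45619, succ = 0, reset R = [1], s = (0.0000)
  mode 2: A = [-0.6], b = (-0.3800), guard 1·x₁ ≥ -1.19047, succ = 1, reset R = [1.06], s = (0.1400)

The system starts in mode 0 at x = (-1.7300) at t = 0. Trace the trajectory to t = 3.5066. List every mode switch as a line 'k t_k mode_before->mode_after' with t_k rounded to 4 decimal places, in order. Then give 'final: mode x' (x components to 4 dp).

1 0.8282 0->2
2 2.4145 2->1
final: 1 0.3856

Mode 0: guard c·x = -1.4922 hit at Δt = 0.8282 (t = 0.8282), x⁻ = (-1.4922) → reset → x⁺ = (-2.0765), jump to mode 2
Mode 2: guard c·x = -1.1905 hit at Δt = 1.5863 (t = 2.4145), x⁻ = (-1.1905) → reset → x⁺ = (-1.1219), jump to mode 1
Mode 1: flow for 1.0921 to horizon, guard not reached → x = (0.3856)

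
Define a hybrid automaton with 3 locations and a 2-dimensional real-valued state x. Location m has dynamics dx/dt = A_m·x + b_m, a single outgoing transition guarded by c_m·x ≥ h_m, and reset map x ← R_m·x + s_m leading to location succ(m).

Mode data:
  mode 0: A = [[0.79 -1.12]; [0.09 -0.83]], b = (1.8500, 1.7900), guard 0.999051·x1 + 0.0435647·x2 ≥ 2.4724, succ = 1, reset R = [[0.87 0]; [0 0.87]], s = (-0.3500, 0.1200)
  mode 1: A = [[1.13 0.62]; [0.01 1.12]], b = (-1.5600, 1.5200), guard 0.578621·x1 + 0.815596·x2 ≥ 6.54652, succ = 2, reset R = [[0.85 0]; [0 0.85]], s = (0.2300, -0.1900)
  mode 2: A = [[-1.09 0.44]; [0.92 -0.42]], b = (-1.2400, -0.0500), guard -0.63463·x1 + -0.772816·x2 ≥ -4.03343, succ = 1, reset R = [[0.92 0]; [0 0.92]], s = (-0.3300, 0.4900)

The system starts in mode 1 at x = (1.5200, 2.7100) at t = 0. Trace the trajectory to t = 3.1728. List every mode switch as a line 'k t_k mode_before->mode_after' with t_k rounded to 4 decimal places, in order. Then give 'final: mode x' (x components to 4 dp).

1 0.4938 1->2
2 1.9698 2->1
3 2.2787 1->2
final: 2 1.2221 4.7865

Mode 1: guard c·x = 6.5465 hit at Δt = 0.4938 (t = 0.4938), x⁻ = (3.2401, 5.7280) → reset → x⁺ = (2.9841, 4.6788), jump to mode 2
Mode 2: guard c·x = -4.0334 hit at Δt = 1.4760 (t = 1.9698), x⁻ = (1.1637, 4.2636) → reset → x⁺ = (0.7406, 4.4125), jump to mode 1
Mode 1: guard c·x = 6.5465 hit at Δt = 0.3089 (t = 2.2787), x⁻ = (1.7267, 6.8016) → reset → x⁺ = (1.6977, 5.5914), jump to mode 2
Mode 2: flow for 0.8941 to horizon, guard not reached → x = (1.2221, 4.7865)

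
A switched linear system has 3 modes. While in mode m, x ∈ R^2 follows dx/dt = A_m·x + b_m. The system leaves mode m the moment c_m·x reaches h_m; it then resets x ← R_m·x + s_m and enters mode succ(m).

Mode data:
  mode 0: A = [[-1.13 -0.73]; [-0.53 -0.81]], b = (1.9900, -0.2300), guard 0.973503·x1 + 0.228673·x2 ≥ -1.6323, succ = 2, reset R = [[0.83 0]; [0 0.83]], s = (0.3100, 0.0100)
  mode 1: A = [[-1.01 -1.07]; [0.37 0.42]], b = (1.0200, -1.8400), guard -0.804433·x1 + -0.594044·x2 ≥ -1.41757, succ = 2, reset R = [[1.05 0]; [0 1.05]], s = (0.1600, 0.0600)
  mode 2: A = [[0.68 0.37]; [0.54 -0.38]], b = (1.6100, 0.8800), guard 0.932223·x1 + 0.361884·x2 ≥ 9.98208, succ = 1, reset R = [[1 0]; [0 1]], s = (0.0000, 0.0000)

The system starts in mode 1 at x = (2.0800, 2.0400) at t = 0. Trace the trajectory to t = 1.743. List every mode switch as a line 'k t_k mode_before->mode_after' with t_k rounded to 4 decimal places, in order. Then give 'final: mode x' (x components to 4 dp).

1 0.6876 1->2
final: 2 5.3263 3.2947

Mode 1: guard c·x = -1.4176 hit at Δt = 0.6876 (t = 0.6876), x⁻ = (0.5633, 1.6235) → reset → x⁺ = (0.7515, 1.7646), jump to mode 2
Mode 2: flow for 1.0554 to horizon, guard not reached → x = (5.3263, 3.2947)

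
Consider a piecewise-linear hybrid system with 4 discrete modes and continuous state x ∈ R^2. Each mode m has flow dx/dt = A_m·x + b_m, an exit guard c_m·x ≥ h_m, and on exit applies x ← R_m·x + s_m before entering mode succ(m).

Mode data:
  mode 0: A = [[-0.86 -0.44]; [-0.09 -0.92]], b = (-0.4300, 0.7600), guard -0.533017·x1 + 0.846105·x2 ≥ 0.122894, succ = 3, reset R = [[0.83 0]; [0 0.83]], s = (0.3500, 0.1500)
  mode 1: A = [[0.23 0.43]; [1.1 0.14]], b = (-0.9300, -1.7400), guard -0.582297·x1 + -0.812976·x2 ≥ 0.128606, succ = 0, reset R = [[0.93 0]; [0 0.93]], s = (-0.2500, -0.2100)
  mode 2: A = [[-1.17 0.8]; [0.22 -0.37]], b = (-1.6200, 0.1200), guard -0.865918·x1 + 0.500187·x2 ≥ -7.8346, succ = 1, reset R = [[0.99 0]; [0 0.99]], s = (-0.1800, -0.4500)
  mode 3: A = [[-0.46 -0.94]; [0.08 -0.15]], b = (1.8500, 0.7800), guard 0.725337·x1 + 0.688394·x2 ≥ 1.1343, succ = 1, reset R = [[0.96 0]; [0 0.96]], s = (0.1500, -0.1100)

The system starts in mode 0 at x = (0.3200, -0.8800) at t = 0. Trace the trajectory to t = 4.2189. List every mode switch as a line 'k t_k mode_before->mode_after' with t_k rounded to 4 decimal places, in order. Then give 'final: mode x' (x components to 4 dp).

1 0.9455 0->3
2 1.5079 3->1
3 2.5247 1->0
4 3.1792 0->3
5 3.7838 3->1
final: 1 0.8113 0.2400

Mode 0: guard c·x = 0.1229 hit at Δt = 0.9455 (t = 0.9455), x⁻ = (-0.0637, 0.1051) → reset → x⁺ = (0.2971, 0.2372), jump to mode 3
Mode 3: guard c·x = 1.1343 hit at Δt = 0.5624 (t = 1.5079), x⁻ = (0.9310, 0.6668) → reset → x⁺ = (1.0437, 0.5301), jump to mode 1
Mode 1: guard c·x = 0.1286 hit at Δt = 1.0168 (t = 2.5247), x⁻ = (0.3326, -0.3964) → reset → x⁺ = (0.0593, -0.5787), jump to mode 0
Mode 0: guard c·x = 0.1229 hit at Δt = 0.6545 (t = 3.1792), x⁻ = (-0.1374, 0.0587) → reset → x⁺ = (0.2359, 0.1987), jump to mode 3
Mode 3: guard c·x = 1.1343 hit at Δt = 0.6046 (t = 3.7838), x⁻ = (0.9361, 0.6614) → reset → x⁺ = (1.0486, 0.5250), jump to mode 1
Mode 1: flow for 0.4351 to horizon, guard not reached → x = (0.8113, 0.2400)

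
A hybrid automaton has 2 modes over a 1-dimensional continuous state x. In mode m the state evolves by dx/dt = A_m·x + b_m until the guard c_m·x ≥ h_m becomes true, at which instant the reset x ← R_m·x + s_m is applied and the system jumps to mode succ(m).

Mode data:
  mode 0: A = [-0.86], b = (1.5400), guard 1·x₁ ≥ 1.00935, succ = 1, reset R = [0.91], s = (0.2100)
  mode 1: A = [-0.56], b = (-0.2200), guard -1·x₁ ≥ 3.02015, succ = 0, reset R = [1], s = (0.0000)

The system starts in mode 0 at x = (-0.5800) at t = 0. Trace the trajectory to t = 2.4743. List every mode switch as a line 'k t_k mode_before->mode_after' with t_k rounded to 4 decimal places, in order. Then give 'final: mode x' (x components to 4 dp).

Mode 0: guard c·x = 1.0093 hit at Δt = 1.2906 (t = 1.2906), x⁻ = (1.0093) → reset → x⁺ = (1.1285), jump to mode 1
Mode 1: flow for 1.1837 to horizon, guard not reached → x = (0.3912)

1 1.2906 0->1
final: 1 0.3912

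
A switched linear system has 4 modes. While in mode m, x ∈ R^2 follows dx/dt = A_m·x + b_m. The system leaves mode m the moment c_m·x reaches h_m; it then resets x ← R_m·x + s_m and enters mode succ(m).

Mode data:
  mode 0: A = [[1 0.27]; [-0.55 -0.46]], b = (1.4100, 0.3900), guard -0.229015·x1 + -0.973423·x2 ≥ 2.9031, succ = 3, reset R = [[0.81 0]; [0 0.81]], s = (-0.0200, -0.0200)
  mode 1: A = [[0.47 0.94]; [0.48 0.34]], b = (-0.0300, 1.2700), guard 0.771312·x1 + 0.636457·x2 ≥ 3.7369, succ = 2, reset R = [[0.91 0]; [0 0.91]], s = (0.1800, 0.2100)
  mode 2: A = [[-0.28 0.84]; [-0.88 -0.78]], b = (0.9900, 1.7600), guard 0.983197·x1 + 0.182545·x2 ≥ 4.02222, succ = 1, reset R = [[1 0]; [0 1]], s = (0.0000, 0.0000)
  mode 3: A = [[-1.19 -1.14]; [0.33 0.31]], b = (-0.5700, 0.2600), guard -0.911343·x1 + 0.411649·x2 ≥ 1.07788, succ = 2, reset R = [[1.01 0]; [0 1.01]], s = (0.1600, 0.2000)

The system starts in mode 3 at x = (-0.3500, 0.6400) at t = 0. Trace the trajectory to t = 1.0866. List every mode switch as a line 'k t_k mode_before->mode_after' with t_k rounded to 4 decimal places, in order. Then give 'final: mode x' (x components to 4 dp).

1 0.6503 3->2
final: 2 0.2702 1.4450

Mode 3: guard c·x = 1.0779 hit at Δt = 0.6503 (t = 0.6503), x⁻ = (-0.8077, 0.8303) → reset → x⁺ = (-0.6558, 1.0386), jump to mode 2
Mode 2: flow for 0.4363 to horizon, guard not reached → x = (0.2702, 1.4450)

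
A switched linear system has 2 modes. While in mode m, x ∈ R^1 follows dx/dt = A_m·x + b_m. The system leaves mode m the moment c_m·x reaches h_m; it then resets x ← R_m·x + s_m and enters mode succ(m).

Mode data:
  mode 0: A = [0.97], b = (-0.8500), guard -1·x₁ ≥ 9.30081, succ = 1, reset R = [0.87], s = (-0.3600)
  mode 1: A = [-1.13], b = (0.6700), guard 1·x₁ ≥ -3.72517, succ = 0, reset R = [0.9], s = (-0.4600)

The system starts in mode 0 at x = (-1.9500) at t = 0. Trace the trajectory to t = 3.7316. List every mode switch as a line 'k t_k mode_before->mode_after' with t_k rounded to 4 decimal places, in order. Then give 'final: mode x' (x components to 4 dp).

Mode 0: guard c·x = 9.3008 hit at Δt = 1.3208 (t = 1.3208), x⁻ = (-9.3008) → reset → x⁺ = (-8.4517), jump to mode 1
Mode 1: guard c·x = -3.7252 hit at Δt = 0.6543 (t = 1.9751), x⁻ = (-3.7252) → reset → x⁺ = (-3.8127), jump to mode 0
Mode 0: guard c·x = 9.3008 hit at Δt = 0.7989 (t = 2.7740), x⁻ = (-9.3008) → reset → x⁺ = (-8.4517), jump to mode 1
Mode 1: guard c·x = -3.7252 hit at Δt = 0.6543 (t = 3.4283), x⁻ = (-3.7252) → reset → x⁺ = (-3.8127), jump to mode 0
Mode 0: flow for 0.3033 to horizon, guard not reached → x = (-5.4165)

1 1.3208 0->1
2 1.9751 1->0
3 2.7740 0->1
4 3.4283 1->0
final: 0 -5.4165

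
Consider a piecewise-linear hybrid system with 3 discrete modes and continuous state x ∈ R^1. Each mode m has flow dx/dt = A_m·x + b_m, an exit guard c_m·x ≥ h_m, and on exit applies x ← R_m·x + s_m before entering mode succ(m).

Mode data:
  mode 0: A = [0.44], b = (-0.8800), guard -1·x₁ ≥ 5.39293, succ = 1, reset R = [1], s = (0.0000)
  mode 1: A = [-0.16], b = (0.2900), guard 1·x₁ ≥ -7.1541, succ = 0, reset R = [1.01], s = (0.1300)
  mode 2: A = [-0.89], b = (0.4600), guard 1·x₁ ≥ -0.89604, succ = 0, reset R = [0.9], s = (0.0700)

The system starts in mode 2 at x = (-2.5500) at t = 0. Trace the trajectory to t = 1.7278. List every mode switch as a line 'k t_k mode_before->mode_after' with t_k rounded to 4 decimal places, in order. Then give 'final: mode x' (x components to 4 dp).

1 0.8708 2->0
final: 0 -1.9898

Mode 2: guard c·x = -0.8960 hit at Δt = 0.8708 (t = 0.8708), x⁻ = (-0.8960) → reset → x⁺ = (-0.7364), jump to mode 0
Mode 0: flow for 0.8570 to horizon, guard not reached → x = (-1.9898)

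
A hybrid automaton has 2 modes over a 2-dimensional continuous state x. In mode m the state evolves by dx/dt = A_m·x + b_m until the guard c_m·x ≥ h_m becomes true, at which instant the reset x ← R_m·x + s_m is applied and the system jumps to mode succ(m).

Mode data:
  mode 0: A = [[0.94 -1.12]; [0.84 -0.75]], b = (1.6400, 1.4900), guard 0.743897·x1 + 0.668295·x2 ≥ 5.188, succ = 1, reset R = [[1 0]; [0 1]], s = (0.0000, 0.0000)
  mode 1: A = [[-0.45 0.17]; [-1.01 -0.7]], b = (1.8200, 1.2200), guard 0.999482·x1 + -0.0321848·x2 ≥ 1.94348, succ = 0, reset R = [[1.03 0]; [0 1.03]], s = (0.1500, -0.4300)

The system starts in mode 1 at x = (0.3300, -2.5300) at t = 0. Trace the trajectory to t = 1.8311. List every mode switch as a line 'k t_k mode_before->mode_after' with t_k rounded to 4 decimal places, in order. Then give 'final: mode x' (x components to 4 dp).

1 1.5122 1->0
final: 0 3.7895 0.0010

Mode 1: guard c·x = 1.9435 hit at Δt = 1.5122 (t = 1.5122), x⁻ = (1.9129, -0.9807) → reset → x⁺ = (2.1203, -1.4402), jump to mode 0
Mode 0: flow for 0.3189 to horizon, guard not reached → x = (3.7895, 0.0010)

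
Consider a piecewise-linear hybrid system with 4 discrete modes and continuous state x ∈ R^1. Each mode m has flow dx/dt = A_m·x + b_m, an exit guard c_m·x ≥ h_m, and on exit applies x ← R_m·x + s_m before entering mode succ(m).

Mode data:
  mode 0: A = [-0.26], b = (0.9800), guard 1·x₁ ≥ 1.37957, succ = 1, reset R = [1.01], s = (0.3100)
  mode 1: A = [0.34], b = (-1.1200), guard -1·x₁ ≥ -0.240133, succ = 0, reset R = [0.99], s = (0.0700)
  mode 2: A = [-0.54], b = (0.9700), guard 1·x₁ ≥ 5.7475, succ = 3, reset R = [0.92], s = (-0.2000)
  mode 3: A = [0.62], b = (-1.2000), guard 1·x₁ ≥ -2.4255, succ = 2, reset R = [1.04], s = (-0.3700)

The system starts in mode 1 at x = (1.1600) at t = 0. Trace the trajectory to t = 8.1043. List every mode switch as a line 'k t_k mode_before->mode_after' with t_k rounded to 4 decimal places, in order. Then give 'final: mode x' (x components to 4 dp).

1 1.0541 1->0
2 2.4793 0->1
3 4.3976 1->0
4 5.8228 0->1
5 7.7412 1->0
final: 0 0.6196

Mode 1: guard c·x = -0.2401 hit at Δt = 1.0541 (t = 1.0541), x⁻ = (0.2401) → reset → x⁺ = (0.3077), jump to mode 0
Mode 0: guard c·x = 1.3796 hit at Δt = 1.4252 (t = 2.4793), x⁻ = (1.3796) → reset → x⁺ = (1.7034), jump to mode 1
Mode 1: guard c·x = -0.2401 hit at Δt = 1.9184 (t = 4.3976), x⁻ = (0.2401) → reset → x⁺ = (0.3077), jump to mode 0
Mode 0: guard c·x = 1.3796 hit at Δt = 1.4252 (t = 5.8228), x⁻ = (1.3796) → reset → x⁺ = (1.7034), jump to mode 1
Mode 1: guard c·x = -0.2401 hit at Δt = 1.9184 (t = 7.7412), x⁻ = (0.2401) → reset → x⁺ = (0.3077), jump to mode 0
Mode 0: flow for 0.3631 to horizon, guard not reached → x = (0.6196)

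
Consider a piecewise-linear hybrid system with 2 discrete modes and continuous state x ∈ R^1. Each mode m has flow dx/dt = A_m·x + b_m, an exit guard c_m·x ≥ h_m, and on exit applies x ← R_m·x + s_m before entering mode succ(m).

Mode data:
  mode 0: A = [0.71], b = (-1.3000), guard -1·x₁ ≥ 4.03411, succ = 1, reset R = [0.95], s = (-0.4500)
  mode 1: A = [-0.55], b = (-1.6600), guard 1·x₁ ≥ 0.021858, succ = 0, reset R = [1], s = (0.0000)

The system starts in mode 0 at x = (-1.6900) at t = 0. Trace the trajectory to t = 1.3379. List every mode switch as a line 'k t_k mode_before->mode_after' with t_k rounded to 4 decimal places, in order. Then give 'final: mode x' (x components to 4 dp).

Mode 0: guard c·x = 4.0341 hit at Δt = 0.7187 (t = 0.7187), x⁻ = (-4.0341) → reset → x⁺ = (-4.2824), jump to mode 1
Mode 1: flow for 0.6192 to horizon, guard not reached → x = (-3.9175)

1 0.7187 0->1
final: 1 -3.9175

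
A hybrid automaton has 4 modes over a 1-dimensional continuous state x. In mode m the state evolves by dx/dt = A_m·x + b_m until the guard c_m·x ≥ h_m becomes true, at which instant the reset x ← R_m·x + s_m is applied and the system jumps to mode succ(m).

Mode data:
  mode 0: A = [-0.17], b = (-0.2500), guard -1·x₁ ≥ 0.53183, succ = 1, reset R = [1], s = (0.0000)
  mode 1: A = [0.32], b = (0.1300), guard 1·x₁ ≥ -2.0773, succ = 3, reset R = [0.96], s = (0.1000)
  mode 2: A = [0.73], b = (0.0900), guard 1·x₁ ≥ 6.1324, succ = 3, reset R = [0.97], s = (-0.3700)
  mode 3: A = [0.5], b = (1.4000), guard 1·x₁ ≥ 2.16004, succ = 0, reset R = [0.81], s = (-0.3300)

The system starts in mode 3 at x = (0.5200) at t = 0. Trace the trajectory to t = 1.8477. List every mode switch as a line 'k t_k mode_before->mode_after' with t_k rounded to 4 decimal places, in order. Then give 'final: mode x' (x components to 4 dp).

1 0.8029 3->0
final: 0 0.9493

Mode 3: guard c·x = 2.1600 hit at Δt = 0.8029 (t = 0.8029), x⁻ = (2.1600) → reset → x⁺ = (1.4196), jump to mode 0
Mode 0: flow for 1.0448 to horizon, guard not reached → x = (0.9493)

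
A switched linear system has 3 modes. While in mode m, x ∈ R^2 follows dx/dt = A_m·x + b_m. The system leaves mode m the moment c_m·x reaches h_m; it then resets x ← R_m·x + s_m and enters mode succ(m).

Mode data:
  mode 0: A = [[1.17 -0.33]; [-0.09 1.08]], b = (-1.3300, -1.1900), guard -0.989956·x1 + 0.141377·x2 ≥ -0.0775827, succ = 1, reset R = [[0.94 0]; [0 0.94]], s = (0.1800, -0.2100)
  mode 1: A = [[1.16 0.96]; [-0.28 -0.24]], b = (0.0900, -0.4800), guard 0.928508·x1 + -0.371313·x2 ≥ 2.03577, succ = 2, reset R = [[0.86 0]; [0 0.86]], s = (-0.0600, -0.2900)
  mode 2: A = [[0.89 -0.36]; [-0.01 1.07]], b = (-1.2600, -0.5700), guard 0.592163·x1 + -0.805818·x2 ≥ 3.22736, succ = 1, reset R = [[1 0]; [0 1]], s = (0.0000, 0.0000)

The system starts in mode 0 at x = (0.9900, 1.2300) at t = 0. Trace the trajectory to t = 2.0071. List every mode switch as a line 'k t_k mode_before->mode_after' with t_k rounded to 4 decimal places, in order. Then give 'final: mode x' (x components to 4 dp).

Mode 0: guard c·x = -0.0776 hit at Δt = 0.7636 (t = 0.7636), x⁻ = (0.2663, 1.3161) → reset → x⁺ = (0.4304, 1.0272), jump to mode 1
Mode 1: guard c·x = 2.0358 hit at Δt = 0.8542 (t = 1.6178), x⁻ = (2.2676, 0.1878) → reset → x⁺ = (1.8901, -0.1285), jump to mode 2
Mode 2: flow for 0.3893 to horizon, guard not reached → x = (2.1338, -0.4798)

1 0.7636 0->1
2 1.6178 1->2
final: 2 2.1338 -0.4798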